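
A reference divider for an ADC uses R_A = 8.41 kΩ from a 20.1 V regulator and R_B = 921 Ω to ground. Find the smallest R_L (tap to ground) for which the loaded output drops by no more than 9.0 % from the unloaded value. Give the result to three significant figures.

Output resistance R_th = R_A‖R_B = (8410 × 921)/9331 = 830.1 Ω.
The fractional drop is R_th/(R_th + R_L); requiring this ≤ 0.0900 gives R_L ≥ R_th(1/0.0900 − 1) = 830.1 × 10.11 = 8.39 kΩ.

R_L(min) ≈ 8.39 kΩ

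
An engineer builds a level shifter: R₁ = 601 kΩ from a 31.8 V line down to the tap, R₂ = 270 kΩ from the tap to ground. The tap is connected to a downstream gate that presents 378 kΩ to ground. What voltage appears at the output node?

V_out ≈ 6.60 V

The load sits in parallel with R₂: R₂‖R_L = (270 × 378) / (270 + 378) = 157.5 kΩ.
V_out = 31.8 × 157.5 / (601 + 157.5) = 31.8 × 157.5/758.5 = 6.60 V.
(Unloaded it would have been 9.86 V.)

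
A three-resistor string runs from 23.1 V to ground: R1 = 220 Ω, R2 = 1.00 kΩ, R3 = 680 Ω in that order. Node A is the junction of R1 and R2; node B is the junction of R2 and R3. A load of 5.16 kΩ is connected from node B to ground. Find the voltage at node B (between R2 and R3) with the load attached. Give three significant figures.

At node B, R3 is in parallel with the load: R3‖R_L = 600.8 Ω.
Below node A the resistance is R2 + (R3‖R_L) = 1601 Ω, so V_A = 23.1 × 1601/1821 = 20.31 V.
Then V_B = V_A × (R3‖R_L)/(R2 + R3‖R_L) = 20.31 × 600.8/1601 = 7.62 V.

V ≈ 7.62 V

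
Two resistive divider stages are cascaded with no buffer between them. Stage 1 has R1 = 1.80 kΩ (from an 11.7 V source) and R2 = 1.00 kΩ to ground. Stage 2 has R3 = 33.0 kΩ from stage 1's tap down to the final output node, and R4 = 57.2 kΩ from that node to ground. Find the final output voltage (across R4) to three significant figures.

Stage 2 presents R3+R4 = 90.20 kΩ as a load on stage 1's tap.
Stage 1's lower leg becomes R2‖(R3+R4) = 0.9890 kΩ, so V_mid = 11.7 × 0.9890/2.789 = 4.149 V.
Stage 2 is itself unloaded: V_out = V_mid × R4/(R3+R4) = 4.149 × 57.2/90.20 = 2.63 V.

V_out ≈ 2.63 V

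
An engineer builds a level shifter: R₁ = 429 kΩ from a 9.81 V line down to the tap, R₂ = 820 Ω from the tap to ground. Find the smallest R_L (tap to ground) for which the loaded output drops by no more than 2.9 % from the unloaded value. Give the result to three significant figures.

R_L(min) ≈ 27.4 kΩ

Output resistance R_th = R₁‖R₂ = (429000 × 820)/429800 = 818.4 Ω.
The fractional drop is R_th/(R_th + R_L); requiring this ≤ 0.0290 gives R_L ≥ R_th(1/0.0290 − 1) = 818.4 × 33.48 = 27.4 kΩ.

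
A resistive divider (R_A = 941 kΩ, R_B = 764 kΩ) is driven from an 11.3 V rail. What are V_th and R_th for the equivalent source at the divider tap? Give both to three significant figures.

V_th = 5.06 V, R_th = 422 kΩ

V_th is the open-circuit tap voltage: 11.3 × 764/(941 + 764) = 5.06 V.
With the supply zeroed, R_A and R_B appear in parallel from the tap: R_th = R_A‖R_B = (941 × 764)/1705 = 422 kΩ.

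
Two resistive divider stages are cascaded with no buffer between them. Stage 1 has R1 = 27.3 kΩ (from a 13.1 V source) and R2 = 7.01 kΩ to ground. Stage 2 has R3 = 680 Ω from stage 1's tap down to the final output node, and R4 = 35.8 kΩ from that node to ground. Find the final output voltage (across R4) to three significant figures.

Stage 2 presents R3+R4 = 36480 Ω as a load on stage 1's tap.
Stage 1's lower leg becomes R2‖(R3+R4) = 5880 Ω, so V_mid = 13.1 × 5880/33180 = 2.322 V.
Stage 2 is itself unloaded: V_out = V_mid × R4/(R3+R4) = 2.322 × 35800/36480 = 2.28 V.

V_out ≈ 2.28 V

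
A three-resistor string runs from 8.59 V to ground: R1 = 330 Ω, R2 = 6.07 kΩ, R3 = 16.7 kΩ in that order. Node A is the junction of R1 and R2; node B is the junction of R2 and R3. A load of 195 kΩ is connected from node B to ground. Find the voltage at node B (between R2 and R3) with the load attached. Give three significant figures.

V ≈ 6.07 V

At node B, R3 is in parallel with the load: R3‖R_L = 15380 Ω.
Below node A the resistance is R2 + (R3‖R_L) = 21450 Ω, so V_A = 8.59 × 21450/21780 = 8.460 V.
Then V_B = V_A × (R3‖R_L)/(R2 + R3‖R_L) = 8.460 × 15380/21450 = 6.07 V.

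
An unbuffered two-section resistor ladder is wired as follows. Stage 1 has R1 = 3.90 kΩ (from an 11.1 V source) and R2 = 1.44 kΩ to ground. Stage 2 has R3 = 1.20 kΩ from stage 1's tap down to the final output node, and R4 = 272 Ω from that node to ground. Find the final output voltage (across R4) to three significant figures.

V_out ≈ 0.323 V

Stage 2 presents R3+R4 = 1472 Ω as a load on stage 1's tap.
Stage 1's lower leg becomes R2‖(R3+R4) = 727.9 Ω, so V_mid = 11.1 × 727.9/4628 = 1.746 V.
Stage 2 is itself unloaded: V_out = V_mid × R4/(R3+R4) = 1.746 × 272/1472 = 0.323 V.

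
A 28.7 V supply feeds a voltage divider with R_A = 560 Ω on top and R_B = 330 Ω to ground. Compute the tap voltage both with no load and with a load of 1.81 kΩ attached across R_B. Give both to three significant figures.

Open-circuit: V = 28.7 × 330/(560 + 330) = 10.6 V.
With the load, R_B becomes R_B‖R_L = 279.1 Ω, so V = 28.7 × 279.1/839.1 = 9.55 V.

Unloaded: 10.6 V; loaded: 9.55 V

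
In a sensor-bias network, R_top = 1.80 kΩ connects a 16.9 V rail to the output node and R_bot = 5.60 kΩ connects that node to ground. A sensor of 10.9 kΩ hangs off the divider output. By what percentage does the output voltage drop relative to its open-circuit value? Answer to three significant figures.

11.1 %

Unloaded V = 16.9 × 5.60/7.400 = 12.789 V.
Loaded: R_bot‖R_L = 3.699 kΩ, giving V = 16.9 × 3.699/5.499 = 11.368 V.
Drop = (12.789 − 11.368) / 12.789 = 11.1 %.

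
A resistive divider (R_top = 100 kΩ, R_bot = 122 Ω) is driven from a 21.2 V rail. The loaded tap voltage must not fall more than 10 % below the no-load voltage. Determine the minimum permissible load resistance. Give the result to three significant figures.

Output resistance R_th = R_top‖R_bot = (100000 × 122)/100100 = 121.9 Ω.
The fractional drop is R_th/(R_th + R_L); requiring this ≤ 0.100 gives R_L ≥ R_th(1/0.100 − 1) = 121.9 × 9.000 = 1.10 kΩ.

R_L(min) ≈ 1.10 kΩ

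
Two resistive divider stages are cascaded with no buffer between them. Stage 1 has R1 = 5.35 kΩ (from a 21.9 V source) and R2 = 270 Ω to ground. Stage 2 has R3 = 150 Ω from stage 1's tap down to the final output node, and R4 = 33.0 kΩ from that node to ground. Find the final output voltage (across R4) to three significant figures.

Stage 2 presents R3+R4 = 33150 Ω as a load on stage 1's tap.
Stage 1's lower leg becomes R2‖(R3+R4) = 267.8 Ω, so V_mid = 21.9 × 267.8/5618 = 1.044 V.
Stage 2 is itself unloaded: V_out = V_mid × R4/(R3+R4) = 1.044 × 33000/33150 = 1.04 V.

V_out ≈ 1.04 V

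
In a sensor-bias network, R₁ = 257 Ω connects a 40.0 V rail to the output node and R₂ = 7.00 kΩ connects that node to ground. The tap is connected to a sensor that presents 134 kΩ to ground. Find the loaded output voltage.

The load sits in parallel with R₂: R₂‖R_L = (7000 × 134000) / (7000 + 134000) = 6652 Ω.
V_out = 40.0 × 6652 / (257 + 6652) = 40.0 × 6652/6909 = 38.5 V.
(Unloaded it would have been 38.6 V.)

V_out ≈ 38.5 V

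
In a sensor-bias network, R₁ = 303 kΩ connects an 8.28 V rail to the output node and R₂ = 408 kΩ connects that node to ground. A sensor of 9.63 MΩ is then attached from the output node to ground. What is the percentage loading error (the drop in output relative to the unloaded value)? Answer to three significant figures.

The divider's output (Thévenin) resistance is R₁‖R₂ = 173.9 kΩ.
Fractional drop under load = R_th/(R_th + R_L) = 173.9 / (173.9 + 9630) = 0.01774.
So the output falls by 1.77 %.

1.77 %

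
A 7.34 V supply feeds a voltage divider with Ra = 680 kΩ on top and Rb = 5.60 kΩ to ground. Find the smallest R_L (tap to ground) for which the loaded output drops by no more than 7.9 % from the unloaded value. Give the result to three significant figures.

R_L(min) ≈ 64.8 kΩ

Output resistance R_th = Ra‖Rb = (680 × 5.60)/685.6 = 5.554 kΩ.
The fractional drop is R_th/(R_th + R_L); requiring this ≤ 0.0790 gives R_L ≥ R_th(1/0.0790 − 1) = 5.554 × 11.66 = 64.8 kΩ.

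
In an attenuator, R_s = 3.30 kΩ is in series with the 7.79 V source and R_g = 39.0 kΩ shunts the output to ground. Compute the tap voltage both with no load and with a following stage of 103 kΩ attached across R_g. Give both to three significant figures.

Open-circuit: V = 7.79 × 39.0/(3.30 + 39.0) = 7.18 V.
With the load, R_g becomes R_g‖R_L = 28.29 kΩ, so V = 7.79 × 28.29/31.59 = 6.98 V.

Unloaded: 7.18 V; loaded: 6.98 V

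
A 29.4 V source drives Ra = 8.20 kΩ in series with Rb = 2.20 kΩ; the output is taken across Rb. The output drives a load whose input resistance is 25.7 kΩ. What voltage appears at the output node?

V_out ≈ 5.83 V

The load sits in parallel with Rb: Rb‖R_L = (2.20 × 25.7) / (2.20 + 25.7) = 2.027 kΩ.
V_out = 29.4 × 2.027 / (8.20 + 2.027) = 29.4 × 2.027/10.23 = 5.83 V.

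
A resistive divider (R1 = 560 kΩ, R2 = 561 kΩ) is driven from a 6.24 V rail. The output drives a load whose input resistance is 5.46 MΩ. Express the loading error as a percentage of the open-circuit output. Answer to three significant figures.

The divider's output (Thévenin) resistance is R1‖R2 = 280.2 kΩ.
Fractional drop under load = R_th/(R_th + R_L) = 280.2 / (280.2 + 5460) = 0.04882.
So the output falls by 4.88 %.

4.88 %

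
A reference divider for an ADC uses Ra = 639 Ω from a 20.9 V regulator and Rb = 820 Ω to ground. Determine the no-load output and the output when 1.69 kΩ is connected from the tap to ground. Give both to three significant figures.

Unloaded: 11.7 V; loaded: 9.69 V

Open-circuit: V = 20.9 × 820/(639 + 820) = 11.7 V.
With the load, Rb becomes Rb‖R_L = 552.1 Ω, so V = 20.9 × 552.1/1191 = 9.69 V.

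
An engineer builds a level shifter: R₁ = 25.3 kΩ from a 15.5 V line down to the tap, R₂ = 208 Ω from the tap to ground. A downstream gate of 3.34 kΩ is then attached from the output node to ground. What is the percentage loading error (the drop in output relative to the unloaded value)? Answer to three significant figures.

The divider's output (Thévenin) resistance is R₁‖R₂ = 206.3 Ω.
Fractional drop under load = R_th/(R_th + R_L) = 206.3 / (206.3 + 3340) = 0.05817.
So the output falls by 5.82 %.

5.82 %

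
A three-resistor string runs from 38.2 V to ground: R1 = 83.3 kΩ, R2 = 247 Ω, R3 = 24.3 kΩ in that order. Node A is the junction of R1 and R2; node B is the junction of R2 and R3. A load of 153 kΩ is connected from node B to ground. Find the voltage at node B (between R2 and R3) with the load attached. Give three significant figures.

At node B, R3 is in parallel with the load: R3‖R_L = 20970 Ω.
Below node A the resistance is R2 + (R3‖R_L) = 21220 Ω, so V_A = 38.2 × 21220/104500 = 7.754 V.
Then V_B = V_A × (R3‖R_L)/(R2 + R3‖R_L) = 7.754 × 20970/21220 = 7.66 V.

V ≈ 7.66 V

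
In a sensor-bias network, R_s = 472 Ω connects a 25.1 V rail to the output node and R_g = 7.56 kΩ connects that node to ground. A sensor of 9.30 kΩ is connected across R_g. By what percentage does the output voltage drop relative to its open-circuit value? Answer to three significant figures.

4.56 %

The divider's output (Thévenin) resistance is R_s‖R_g = 444.3 Ω.
Fractional drop under load = R_th/(R_th + R_L) = 444.3 / (444.3 + 9300) = 0.04559.
So the output falls by 4.56 %.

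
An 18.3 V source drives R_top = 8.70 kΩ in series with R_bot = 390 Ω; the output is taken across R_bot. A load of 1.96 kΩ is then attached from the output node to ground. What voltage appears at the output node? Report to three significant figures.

V_out ≈ 0.660 V

The load sits in parallel with R_bot: R_bot‖R_L = (390 × 1960) / (390 + 1960) = 325.3 Ω.
V_out = 18.3 × 325.3 / (8700 + 325.3) = 18.3 × 325.3/9025 = 0.660 V.
(Unloaded it would have been 0.785 V.)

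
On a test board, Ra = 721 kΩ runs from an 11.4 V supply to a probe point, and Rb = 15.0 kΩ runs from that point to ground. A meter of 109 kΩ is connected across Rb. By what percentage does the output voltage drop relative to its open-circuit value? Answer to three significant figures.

The divider's output (Thévenin) resistance is Ra‖Rb = 14.69 kΩ.
Fractional drop under load = R_th/(R_th + R_L) = 14.69 / (14.69 + 109) = 0.1188.
So the output falls by 11.9 %.

11.9 %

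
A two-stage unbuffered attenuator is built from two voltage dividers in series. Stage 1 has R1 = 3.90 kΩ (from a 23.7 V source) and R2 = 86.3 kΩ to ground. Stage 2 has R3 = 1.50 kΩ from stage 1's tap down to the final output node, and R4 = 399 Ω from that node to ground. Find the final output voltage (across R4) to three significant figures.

Stage 2 presents R3+R4 = 1899 Ω as a load on stage 1's tap.
Stage 1's lower leg becomes R2‖(R3+R4) = 1858 Ω, so V_mid = 23.7 × 1858/5758 = 7.648 V.
Stage 2 is itself unloaded: V_out = V_mid × R4/(R3+R4) = 7.648 × 399/1899 = 1.61 V.

V_out ≈ 1.61 V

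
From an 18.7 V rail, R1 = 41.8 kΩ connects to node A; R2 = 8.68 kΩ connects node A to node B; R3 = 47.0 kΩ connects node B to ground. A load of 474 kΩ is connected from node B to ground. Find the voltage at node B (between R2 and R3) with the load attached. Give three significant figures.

At node B, R3 is in parallel with the load: R3‖R_L = 42.76 kΩ.
Below node A the resistance is R2 + (R3‖R_L) = 51.44 kΩ, so V_A = 18.7 × 51.44/93.24 = 10.32 V.
Then V_B = V_A × (R3‖R_L)/(R2 + R3‖R_L) = 10.32 × 42.76/51.44 = 8.58 V.

V ≈ 8.58 V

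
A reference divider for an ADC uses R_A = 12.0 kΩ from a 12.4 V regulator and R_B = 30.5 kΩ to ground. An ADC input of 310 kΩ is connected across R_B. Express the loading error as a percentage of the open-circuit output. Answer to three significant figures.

2.70 %

The divider's output (Thévenin) resistance is R_A‖R_B = 8.612 kΩ.
Fractional drop under load = R_th/(R_th + R_L) = 8.612 / (8.612 + 310) = 0.02703.
So the output falls by 2.70 %.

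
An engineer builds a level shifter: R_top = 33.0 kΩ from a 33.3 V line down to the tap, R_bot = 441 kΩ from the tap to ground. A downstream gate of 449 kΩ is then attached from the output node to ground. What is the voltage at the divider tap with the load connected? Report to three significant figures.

The load sits in parallel with R_bot: R_bot‖R_L = (441 × 449) / (441 + 449) = 222.5 kΩ.
V_out = 33.3 × 222.5 / (33.0 + 222.5) = 33.3 × 222.5/255.5 = 29.0 V.

V_out ≈ 29.0 V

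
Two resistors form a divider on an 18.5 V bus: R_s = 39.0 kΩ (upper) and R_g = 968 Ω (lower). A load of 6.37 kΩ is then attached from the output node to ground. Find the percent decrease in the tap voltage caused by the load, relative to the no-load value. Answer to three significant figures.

The divider's output (Thévenin) resistance is R_s‖R_g = 944.6 Ω.
Fractional drop under load = R_th/(R_th + R_L) = 944.6 / (944.6 + 6370) = 0.1291.
So the output falls by 12.9 %.

12.9 %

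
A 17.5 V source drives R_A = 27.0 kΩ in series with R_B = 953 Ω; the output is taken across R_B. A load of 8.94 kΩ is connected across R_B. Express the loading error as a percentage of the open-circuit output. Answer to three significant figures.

The divider's output (Thévenin) resistance is R_A‖R_B = 920.5 Ω.
Fractional drop under load = R_th/(R_th + R_L) = 920.5 / (920.5 + 8940) = 0.09335.
So the output falls by 9.34 %.

9.34 %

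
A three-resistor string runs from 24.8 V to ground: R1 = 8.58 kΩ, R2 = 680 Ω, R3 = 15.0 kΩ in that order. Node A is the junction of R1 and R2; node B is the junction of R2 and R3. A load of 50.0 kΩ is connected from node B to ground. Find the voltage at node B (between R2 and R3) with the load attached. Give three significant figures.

V ≈ 13.8 V

At node B, R3 is in parallel with the load: R3‖R_L = 11540 Ω.
Below node A the resistance is R2 + (R3‖R_L) = 12220 Ω, so V_A = 24.8 × 12220/20800 = 14.57 V.
Then V_B = V_A × (R3‖R_L)/(R2 + R3‖R_L) = 14.57 × 11540/12220 = 13.8 V.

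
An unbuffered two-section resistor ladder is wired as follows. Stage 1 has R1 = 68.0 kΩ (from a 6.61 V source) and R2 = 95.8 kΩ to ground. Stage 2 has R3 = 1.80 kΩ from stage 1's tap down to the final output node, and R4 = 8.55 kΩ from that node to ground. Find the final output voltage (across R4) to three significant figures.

Stage 2 presents R3+R4 = 10.35 kΩ as a load on stage 1's tap.
Stage 1's lower leg becomes R2‖(R3+R4) = 9.341 kΩ, so V_mid = 6.61 × 9.341/77.34 = 0.7983 V.
Stage 2 is itself unloaded: V_out = V_mid × R4/(R3+R4) = 0.7983 × 8.55/10.35 = 0.659 V.

V_out ≈ 0.659 V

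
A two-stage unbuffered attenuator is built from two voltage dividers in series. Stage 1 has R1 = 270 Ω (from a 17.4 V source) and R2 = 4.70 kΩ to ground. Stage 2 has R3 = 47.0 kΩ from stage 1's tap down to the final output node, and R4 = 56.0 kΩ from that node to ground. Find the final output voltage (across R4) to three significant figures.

V_out ≈ 8.92 V

Stage 2 presents R3+R4 = 103000 Ω as a load on stage 1's tap.
Stage 1's lower leg becomes R2‖(R3+R4) = 4495 Ω, so V_mid = 17.4 × 4495/4765 = 16.41 V.
Stage 2 is itself unloaded: V_out = V_mid × R4/(R3+R4) = 16.41 × 56000/103000 = 8.92 V.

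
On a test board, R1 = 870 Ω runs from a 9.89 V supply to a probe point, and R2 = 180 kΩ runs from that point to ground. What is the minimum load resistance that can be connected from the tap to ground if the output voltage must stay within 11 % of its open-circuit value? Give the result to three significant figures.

Output resistance R_th = R1‖R2 = (870 × 180000)/180900 = 865.8 Ω.
The fractional drop is R_th/(R_th + R_L); requiring this ≤ 0.110 gives R_L ≥ R_th(1/0.110 − 1) = 865.8 × 8.091 = 7.01 kΩ.

R_L(min) ≈ 7.01 kΩ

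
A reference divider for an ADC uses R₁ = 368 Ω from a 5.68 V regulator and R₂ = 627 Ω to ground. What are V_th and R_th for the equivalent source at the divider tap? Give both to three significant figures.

V_th = 3.58 V, R_th = 232 Ω

V_th is the open-circuit tap voltage: 5.68 × 627/(368 + 627) = 3.58 V.
With the supply zeroed, R₁ and R₂ appear in parallel from the tap: R_th = R₁‖R₂ = (368 × 627)/995.0 = 232 Ω.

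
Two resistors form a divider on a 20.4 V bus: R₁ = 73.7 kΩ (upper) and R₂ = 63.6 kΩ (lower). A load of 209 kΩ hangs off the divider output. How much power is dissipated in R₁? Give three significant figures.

P ≈ 2.05 mW

Total resistance from the source is R₁ + (R₂‖R_L) = 122.5 kΩ, so I = 20.4/122.5 kΩ = 0.1666 mA.
P = I²·R₁ = (0.1666 mA)² × 73.7 kΩ = 2.05 mW.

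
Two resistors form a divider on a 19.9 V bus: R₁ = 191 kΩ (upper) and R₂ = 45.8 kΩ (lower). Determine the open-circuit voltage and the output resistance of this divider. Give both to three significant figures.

V_th = 3.85 V, R_th = 36.9 kΩ

V_th is the open-circuit tap voltage: 19.9 × 45.8/(191 + 45.8) = 3.85 V.
With the supply zeroed, R₁ and R₂ appear in parallel from the tap: R_th = R₁‖R₂ = (191 × 45.8)/236.8 = 36.9 kΩ.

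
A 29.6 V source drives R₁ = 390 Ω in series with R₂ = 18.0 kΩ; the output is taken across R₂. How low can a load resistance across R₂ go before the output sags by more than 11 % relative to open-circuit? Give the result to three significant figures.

Output resistance R_th = R₁‖R₂ = (390 × 18000)/18390 = 381.7 Ω.
The fractional drop is R_th/(R_th + R_L); requiring this ≤ 0.110 gives R_L ≥ R_th(1/0.110 − 1) = 381.7 × 8.091 = 3.09 kΩ.

R_L(min) ≈ 3.09 kΩ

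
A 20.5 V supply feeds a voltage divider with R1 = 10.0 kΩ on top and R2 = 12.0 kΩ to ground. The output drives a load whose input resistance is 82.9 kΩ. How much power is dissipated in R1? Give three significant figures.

Total resistance from the source is R1 + (R2‖R_L) = 20.48 kΩ, so I = 20.5/20.48 kΩ = 1.001 mA.
P = I²·R1 = (1.001 mA)² × 10.0 kΩ = 10.0 mW.

P ≈ 10.0 mW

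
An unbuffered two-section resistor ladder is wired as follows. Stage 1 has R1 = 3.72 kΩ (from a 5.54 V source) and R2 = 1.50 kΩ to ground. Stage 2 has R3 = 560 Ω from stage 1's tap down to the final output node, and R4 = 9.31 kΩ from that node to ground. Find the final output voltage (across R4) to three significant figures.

Stage 2 presents R3+R4 = 9870 Ω as a load on stage 1's tap.
Stage 1's lower leg becomes R2‖(R3+R4) = 1302 Ω, so V_mid = 5.54 × 1302/5022 = 1.436 V.
Stage 2 is itself unloaded: V_out = V_mid × R4/(R3+R4) = 1.436 × 9310/9870 = 1.35 V.

V_out ≈ 1.35 V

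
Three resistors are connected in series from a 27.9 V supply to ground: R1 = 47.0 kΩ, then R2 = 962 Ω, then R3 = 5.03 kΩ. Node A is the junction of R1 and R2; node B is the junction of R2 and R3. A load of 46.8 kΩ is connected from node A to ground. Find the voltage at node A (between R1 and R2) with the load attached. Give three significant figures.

Below node A the series string R2+R3 = 5992 Ω sits in parallel with the 46800 Ω load: 5312 Ω.
V_A = 27.9 × 5312/(47000 + 5312) = 2.83 V.

V ≈ 2.83 V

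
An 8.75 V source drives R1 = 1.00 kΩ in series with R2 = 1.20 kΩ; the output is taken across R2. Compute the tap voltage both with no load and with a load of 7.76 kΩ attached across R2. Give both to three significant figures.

Unloaded: 4.77 V; loaded: 4.46 V

Open-circuit: V = 8.75 × 1.20/(1.00 + 1.20) = 4.77 V.
With the load, R2 becomes R2‖R_L = 1.039 kΩ, so V = 8.75 × 1.039/2.039 = 4.46 V.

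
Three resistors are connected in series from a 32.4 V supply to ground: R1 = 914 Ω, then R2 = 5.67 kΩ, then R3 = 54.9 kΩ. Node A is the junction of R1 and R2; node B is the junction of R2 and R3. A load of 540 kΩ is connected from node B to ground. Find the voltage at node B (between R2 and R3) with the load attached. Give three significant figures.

At node B, R3 is in parallel with the load: R3‖R_L = 49830 Ω.
Below node A the resistance is R2 + (R3‖R_L) = 55500 Ω, so V_A = 32.4 × 55500/56420 = 31.88 V.
Then V_B = V_A × (R3‖R_L)/(R2 + R3‖R_L) = 31.88 × 49830/55500 = 28.6 V.

V ≈ 28.6 V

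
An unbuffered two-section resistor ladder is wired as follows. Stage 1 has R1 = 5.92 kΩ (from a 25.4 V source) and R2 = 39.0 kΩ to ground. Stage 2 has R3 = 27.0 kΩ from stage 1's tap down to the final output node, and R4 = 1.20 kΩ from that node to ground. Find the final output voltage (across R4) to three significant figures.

V_out ≈ 0.794 V

Stage 2 presents R3+R4 = 28.20 kΩ as a load on stage 1's tap.
Stage 1's lower leg becomes R2‖(R3+R4) = 16.37 kΩ, so V_mid = 25.4 × 16.37/22.29 = 18.65 V.
Stage 2 is itself unloaded: V_out = V_mid × R4/(R3+R4) = 18.65 × 1.20/28.20 = 0.794 V.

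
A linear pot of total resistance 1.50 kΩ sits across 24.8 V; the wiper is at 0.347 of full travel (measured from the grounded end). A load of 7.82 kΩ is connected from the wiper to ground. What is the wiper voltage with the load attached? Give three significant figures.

V ≈ 8.25 V

The wiper splits the pot into (1−α)R = 979.5 Ω above and αR = 520.5 Ω below.
Lower section ‖ load = 488.0 Ω.
V_wiper = 24.8 × 488.0/(979.5 + 488.0) = 8.25 V.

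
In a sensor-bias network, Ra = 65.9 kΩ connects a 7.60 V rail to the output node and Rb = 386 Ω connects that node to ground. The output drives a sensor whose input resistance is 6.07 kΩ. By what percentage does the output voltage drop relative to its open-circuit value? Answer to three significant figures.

5.95 %

The divider's output (Thévenin) resistance is Ra‖Rb = 383.8 Ω.
Fractional drop under load = R_th/(R_th + R_L) = 383.8 / (383.8 + 6070) = 0.05946.
So the output falls by 5.95 %.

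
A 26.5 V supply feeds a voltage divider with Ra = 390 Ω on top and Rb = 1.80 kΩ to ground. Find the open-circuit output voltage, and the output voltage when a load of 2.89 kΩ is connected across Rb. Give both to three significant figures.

Open-circuit: V = 26.5 × 1800/(390 + 1800) = 21.8 V.
With the load, Rb becomes Rb‖R_L = 1109 Ω, so V = 26.5 × 1109/1499 = 19.6 V.

Unloaded: 21.8 V; loaded: 19.6 V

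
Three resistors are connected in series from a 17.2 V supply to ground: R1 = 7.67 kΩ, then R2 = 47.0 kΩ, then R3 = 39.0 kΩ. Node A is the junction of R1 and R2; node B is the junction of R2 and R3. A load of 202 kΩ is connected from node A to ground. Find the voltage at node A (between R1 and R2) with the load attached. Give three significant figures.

V ≈ 15.3 V

Below node A the series string R2+R3 = 86.00 kΩ sits in parallel with the 202 kΩ load: 60.32 kΩ.
V_A = 17.2 × 60.32/(7.67 + 60.32) = 15.3 V.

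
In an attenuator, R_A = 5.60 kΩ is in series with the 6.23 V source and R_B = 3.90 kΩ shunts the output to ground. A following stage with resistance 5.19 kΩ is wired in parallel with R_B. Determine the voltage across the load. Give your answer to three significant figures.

V_out ≈ 1.77 V

The load sits in parallel with R_B: R_B‖R_L = (3.90 × 5.19) / (3.90 + 5.19) = 2.227 kΩ.
V_out = 6.23 × 2.227 / (5.60 + 2.227) = 6.23 × 2.227/7.827 = 1.77 V.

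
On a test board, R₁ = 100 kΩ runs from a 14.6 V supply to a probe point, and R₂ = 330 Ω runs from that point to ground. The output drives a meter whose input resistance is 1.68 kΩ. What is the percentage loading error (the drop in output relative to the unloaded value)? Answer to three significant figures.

The divider's output (Thévenin) resistance is R₁‖R₂ = 328.9 Ω.
Fractional drop under load = R_th/(R_th + R_L) = 328.9 / (328.9 + 1680) = 0.1637.
So the output falls by 16.4 %.

16.4 %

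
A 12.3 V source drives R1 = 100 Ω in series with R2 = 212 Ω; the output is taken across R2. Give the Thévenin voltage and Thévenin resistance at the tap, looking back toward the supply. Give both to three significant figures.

V_th = 8.36 V, R_th = 67.9 Ω

V_th is the open-circuit tap voltage: 12.3 × 212/(100 + 212) = 8.36 V.
With the supply zeroed, R1 and R2 appear in parallel from the tap: R_th = R1‖R2 = (100 × 212)/312.0 = 67.9 Ω.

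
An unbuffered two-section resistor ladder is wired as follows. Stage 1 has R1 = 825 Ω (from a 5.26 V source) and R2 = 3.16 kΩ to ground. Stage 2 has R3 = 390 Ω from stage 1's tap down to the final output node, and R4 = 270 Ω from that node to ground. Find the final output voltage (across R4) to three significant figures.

V_out ≈ 0.857 V

Stage 2 presents R3+R4 = 660.0 Ω as a load on stage 1's tap.
Stage 1's lower leg becomes R2‖(R3+R4) = 546.0 Ω, so V_mid = 5.26 × 546.0/1371 = 2.095 V.
Stage 2 is itself unloaded: V_out = V_mid × R4/(R3+R4) = 2.095 × 270/660.0 = 0.857 V.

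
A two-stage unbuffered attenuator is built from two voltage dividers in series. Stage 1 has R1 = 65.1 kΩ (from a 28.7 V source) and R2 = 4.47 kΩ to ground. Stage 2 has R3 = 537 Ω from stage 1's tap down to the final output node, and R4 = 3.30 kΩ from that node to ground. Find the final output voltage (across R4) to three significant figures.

V_out ≈ 0.759 V

Stage 2 presents R3+R4 = 3837 Ω as a load on stage 1's tap.
Stage 1's lower leg becomes R2‖(R3+R4) = 2065 Ω, so V_mid = 28.7 × 2065/67160 = 0.8823 V.
Stage 2 is itself unloaded: V_out = V_mid × R4/(R3+R4) = 0.8823 × 3300/3837 = 0.759 V.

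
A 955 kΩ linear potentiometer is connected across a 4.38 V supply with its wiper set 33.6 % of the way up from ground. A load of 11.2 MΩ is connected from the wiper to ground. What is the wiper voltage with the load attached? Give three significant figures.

V ≈ 1.44 V

The wiper splits the pot into (1−α)R = 634.1 kΩ above and αR = 320.9 kΩ below.
Lower section ‖ load = 311.9 kΩ.
V_wiper = 4.38 × 311.9/(634.1 + 311.9) = 1.44 V.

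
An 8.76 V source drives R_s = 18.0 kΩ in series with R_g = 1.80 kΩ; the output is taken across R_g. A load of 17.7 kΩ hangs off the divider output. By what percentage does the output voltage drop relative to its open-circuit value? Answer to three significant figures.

8.46 %

The divider's output (Thévenin) resistance is R_s‖R_g = 1.636 kΩ.
Fractional drop under load = R_th/(R_th + R_L) = 1.636 / (1.636 + 17.7) = 0.08463.
So the output falls by 8.46 %.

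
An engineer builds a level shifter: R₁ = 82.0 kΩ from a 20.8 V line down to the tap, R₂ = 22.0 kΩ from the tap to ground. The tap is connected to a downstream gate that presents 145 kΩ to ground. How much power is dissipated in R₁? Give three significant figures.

Total resistance from the source is R₁ + (R₂‖R_L) = 101.1 kΩ, so I = 20.8/101.1 kΩ = 0.2057 mA.
P = I²·R₁ = (0.2057 mA)² × 82.0 kΩ = 3.47 mW.

P ≈ 3.47 mW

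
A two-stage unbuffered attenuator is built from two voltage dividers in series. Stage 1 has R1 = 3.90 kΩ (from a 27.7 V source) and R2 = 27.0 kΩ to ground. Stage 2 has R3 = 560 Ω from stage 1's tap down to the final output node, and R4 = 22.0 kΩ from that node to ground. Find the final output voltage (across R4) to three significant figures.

V_out ≈ 20.5 V

Stage 2 presents R3+R4 = 22560 Ω as a load on stage 1's tap.
Stage 1's lower leg becomes R2‖(R3+R4) = 12290 Ω, so V_mid = 27.7 × 12290/16190 = 21.03 V.
Stage 2 is itself unloaded: V_out = V_mid × R4/(R3+R4) = 21.03 × 22000/22560 = 20.5 V.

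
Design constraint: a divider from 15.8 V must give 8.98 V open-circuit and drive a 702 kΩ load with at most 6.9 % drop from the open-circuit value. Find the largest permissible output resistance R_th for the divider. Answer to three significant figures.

R_th ≤ 52.0 kΩ

Loading drop = R_th/(R_th + R_L) ≤ 0.0690, so R_th ≤ R_L · ε/(1−ε) = 702 kΩ × 0.0690/0.9310 = 52.0 kΩ.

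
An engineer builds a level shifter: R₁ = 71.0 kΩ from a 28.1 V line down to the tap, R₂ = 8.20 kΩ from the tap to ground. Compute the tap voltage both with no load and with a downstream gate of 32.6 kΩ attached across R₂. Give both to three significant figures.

Unloaded: 2.91 V; loaded: 2.37 V

Open-circuit: V = 28.1 × 8.20/(71.0 + 8.20) = 2.91 V.
With the load, R₂ becomes R₂‖R_L = 6.552 kΩ, so V = 28.1 × 6.552/77.55 = 2.37 V.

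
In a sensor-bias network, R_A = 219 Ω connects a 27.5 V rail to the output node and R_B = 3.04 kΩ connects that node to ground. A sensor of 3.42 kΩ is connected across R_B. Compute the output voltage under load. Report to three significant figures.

V_out ≈ 24.2 V

The load sits in parallel with R_B: R_B‖R_L = (3040 × 3420) / (3040 + 3420) = 1609 Ω.
V_out = 27.5 × 1609 / (219 + 1609) = 27.5 × 1609/1828 = 24.2 V.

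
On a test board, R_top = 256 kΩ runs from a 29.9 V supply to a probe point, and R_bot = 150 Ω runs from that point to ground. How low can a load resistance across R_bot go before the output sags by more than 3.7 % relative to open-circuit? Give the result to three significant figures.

R_L(min) ≈ 3.90 kΩ

Output resistance R_th = R_top‖R_bot = (256000 × 150)/256200 = 149.9 Ω.
The fractional drop is R_th/(R_th + R_L); requiring this ≤ 0.0370 gives R_L ≥ R_th(1/0.0370 − 1) = 149.9 × 26.03 = 3.90 kΩ.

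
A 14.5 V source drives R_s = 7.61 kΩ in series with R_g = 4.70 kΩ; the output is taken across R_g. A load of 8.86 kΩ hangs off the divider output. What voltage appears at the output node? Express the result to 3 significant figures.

V_out ≈ 4.17 V

The load sits in parallel with R_g: R_g‖R_L = (4.70 × 8.86) / (4.70 + 8.86) = 3.071 kΩ.
V_out = 14.5 × 3.071 / (7.61 + 3.071) = 14.5 × 3.071/10.68 = 4.17 V.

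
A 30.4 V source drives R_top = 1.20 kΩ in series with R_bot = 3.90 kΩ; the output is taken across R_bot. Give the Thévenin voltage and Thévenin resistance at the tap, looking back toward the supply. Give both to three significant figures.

V_th = 23.2 V, R_th = 918 Ω

V_th is the open-circuit tap voltage: 30.4 × 3.90/(1.20 + 3.90) = 23.2 V.
With the supply zeroed, R_top and R_bot appear in parallel from the tap: R_th = R_top‖R_bot = (1.20 × 3.90)/5.100 = 918 Ω.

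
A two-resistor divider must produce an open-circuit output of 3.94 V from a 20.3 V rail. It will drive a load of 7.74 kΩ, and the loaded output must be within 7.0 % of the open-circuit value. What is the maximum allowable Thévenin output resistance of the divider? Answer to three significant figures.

Loading drop = R_th/(R_th + R_L) ≤ 0.0700, so R_th ≤ R_L · ε/(1−ε) = 7.74 kΩ × 0.0700/0.9300 = 583 Ω.

R_th ≤ 583 Ω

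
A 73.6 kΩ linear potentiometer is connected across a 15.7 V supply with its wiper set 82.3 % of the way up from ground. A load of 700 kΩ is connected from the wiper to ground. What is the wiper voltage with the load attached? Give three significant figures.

The wiper splits the pot into (1−α)R = 13.03 kΩ above and αR = 60.57 kΩ below.
Lower section ‖ load = 55.75 kΩ.
V_wiper = 15.7 × 55.75/(13.03 + 55.75) = 12.7 V.

V ≈ 12.7 V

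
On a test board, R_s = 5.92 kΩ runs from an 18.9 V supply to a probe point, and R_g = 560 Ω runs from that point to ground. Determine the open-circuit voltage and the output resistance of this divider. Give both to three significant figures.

V_th is the open-circuit tap voltage: 18.9 × 560/(5920 + 560) = 1.63 V.
With the supply zeroed, R_s and R_g appear in parallel from the tap: R_th = R_s‖R_g = (5920 × 560)/6480 = 512 Ω.

V_th = 1.63 V, R_th = 512 Ω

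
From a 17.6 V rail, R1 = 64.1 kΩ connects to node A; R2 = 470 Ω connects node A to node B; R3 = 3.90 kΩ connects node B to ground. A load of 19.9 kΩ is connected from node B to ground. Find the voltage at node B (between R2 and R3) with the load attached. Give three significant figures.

V ≈ 0.846 V

At node B, R3 is in parallel with the load: R3‖R_L = 3261 Ω.
Below node A the resistance is R2 + (R3‖R_L) = 3731 Ω, so V_A = 17.6 × 3731/67830 = 0.9681 V.
Then V_B = V_A × (R3‖R_L)/(R2 + R3‖R_L) = 0.9681 × 3261/3731 = 0.846 V.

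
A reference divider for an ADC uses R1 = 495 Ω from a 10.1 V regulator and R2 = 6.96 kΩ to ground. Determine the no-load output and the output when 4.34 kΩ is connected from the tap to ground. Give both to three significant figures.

Unloaded: 9.43 V; loaded: 8.52 V

Open-circuit: V = 10.1 × 6960/(495 + 6960) = 9.43 V.
With the load, R2 becomes R2‖R_L = 2673 Ω, so V = 10.1 × 2673/3168 = 8.52 V.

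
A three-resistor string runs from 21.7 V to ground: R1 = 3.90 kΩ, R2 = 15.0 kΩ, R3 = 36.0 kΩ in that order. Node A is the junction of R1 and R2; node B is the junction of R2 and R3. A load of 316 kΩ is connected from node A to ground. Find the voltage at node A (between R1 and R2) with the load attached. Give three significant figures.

V ≈ 19.9 V

Below node A the series string R2+R3 = 51.00 kΩ sits in parallel with the 316 kΩ load: 43.91 kΩ.
V_A = 21.7 × 43.91/(3.90 + 43.91) = 19.9 V.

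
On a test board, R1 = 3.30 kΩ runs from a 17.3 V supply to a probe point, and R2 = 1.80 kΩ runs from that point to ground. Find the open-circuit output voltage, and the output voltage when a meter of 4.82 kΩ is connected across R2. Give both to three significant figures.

Open-circuit: V = 17.3 × 1.80/(3.30 + 1.80) = 6.11 V.
With the load, R2 becomes R2‖R_L = 1.311 kΩ, so V = 17.3 × 1.311/4.611 = 4.92 V.

Unloaded: 6.11 V; loaded: 4.92 V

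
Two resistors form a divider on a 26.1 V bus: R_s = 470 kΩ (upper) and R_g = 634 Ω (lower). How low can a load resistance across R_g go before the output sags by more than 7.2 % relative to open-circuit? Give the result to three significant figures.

R_L(min) ≈ 8.16 kΩ

Output resistance R_th = R_s‖R_g = (470000 × 634)/470600 = 633.1 Ω.
The fractional drop is R_th/(R_th + R_L); requiring this ≤ 0.0720 gives R_L ≥ R_th(1/0.0720 − 1) = 633.1 × 12.89 = 8.16 kΩ.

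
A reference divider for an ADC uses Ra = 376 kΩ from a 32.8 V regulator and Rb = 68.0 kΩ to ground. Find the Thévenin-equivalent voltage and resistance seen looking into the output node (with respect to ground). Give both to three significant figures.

V_th is the open-circuit tap voltage: 32.8 × 68.0/(376 + 68.0) = 5.02 V.
With the supply zeroed, Ra and Rb appear in parallel from the tap: R_th = Ra‖Rb = (376 × 68.0)/444.0 = 57.6 kΩ.

V_th = 5.02 V, R_th = 57.6 kΩ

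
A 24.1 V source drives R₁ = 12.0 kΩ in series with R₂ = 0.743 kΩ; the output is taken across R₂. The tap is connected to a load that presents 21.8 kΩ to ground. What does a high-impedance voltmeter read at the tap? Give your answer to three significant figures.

The load sits in parallel with R₂: R₂‖R_L = (743 × 21800) / (743 + 21800) = 718.5 Ω.
V_out = 24.1 × 718.5 / (12000 + 718.5) = 24.1 × 718.5/12720 = 1.36 V.

V_out ≈ 1.36 V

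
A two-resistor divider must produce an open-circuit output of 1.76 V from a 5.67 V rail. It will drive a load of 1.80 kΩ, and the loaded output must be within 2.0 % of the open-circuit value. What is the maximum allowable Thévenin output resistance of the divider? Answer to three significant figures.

R_th ≤ 36.7 Ω

Loading drop = R_th/(R_th + R_L) ≤ 0.0200, so R_th ≤ R_L · ε/(1−ε) = 1.80 kΩ × 0.0200/0.9800 = 36.7 Ω.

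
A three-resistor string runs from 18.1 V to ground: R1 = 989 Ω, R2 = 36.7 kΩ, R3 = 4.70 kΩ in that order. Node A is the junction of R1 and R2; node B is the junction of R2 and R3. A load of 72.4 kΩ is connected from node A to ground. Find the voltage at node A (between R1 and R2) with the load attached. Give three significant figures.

Below node A the series string R2+R3 = 41400 Ω sits in parallel with the 72400 Ω load: 26340 Ω.
V_A = 18.1 × 26340/(989 + 26340) = 17.4 V.

V ≈ 17.4 V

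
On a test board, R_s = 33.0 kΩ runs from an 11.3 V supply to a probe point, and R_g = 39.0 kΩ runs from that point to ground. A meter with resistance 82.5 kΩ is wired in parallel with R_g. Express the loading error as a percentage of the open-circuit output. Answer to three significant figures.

17.8 %

The divider's output (Thévenin) resistance is R_s‖R_g = 17.88 kΩ.
Fractional drop under load = R_th/(R_th + R_L) = 17.88 / (17.88 + 82.5) = 0.1781.
So the output falls by 17.8 %.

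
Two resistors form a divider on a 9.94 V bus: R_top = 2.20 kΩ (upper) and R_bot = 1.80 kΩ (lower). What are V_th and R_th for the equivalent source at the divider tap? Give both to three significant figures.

V_th = 4.47 V, R_th = 990 Ω

V_th is the open-circuit tap voltage: 9.94 × 1.80/(2.20 + 1.80) = 4.47 V.
With the supply zeroed, R_top and R_bot appear in parallel from the tap: R_th = R_top‖R_bot = (2.20 × 1.80)/4.000 = 990 Ω.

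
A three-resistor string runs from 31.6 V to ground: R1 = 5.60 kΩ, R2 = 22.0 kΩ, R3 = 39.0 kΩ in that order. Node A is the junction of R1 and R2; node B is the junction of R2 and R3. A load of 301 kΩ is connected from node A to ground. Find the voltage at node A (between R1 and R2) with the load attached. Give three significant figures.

Below node A the series string R2+R3 = 61.00 kΩ sits in parallel with the 301 kΩ load: 50.72 kΩ.
V_A = 31.6 × 50.72/(5.60 + 50.72) = 28.5 V.

V ≈ 28.5 V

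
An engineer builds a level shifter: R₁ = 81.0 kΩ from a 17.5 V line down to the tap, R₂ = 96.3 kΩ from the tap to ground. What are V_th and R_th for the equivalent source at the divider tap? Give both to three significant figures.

V_th is the open-circuit tap voltage: 17.5 × 96.3/(81.0 + 96.3) = 9.51 V.
With the supply zeroed, R₁ and R₂ appear in parallel from the tap: R_th = R₁‖R₂ = (81.0 × 96.3)/177.3 = 44.0 kΩ.

V_th = 9.51 V, R_th = 44.0 kΩ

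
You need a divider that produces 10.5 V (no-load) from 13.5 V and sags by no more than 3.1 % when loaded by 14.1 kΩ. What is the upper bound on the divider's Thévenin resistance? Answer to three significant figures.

R_th ≤ 451 Ω

Loading drop = R_th/(R_th + R_L) ≤ 0.0310, so R_th ≤ R_L · ε/(1−ε) = 14.1 kΩ × 0.0310/0.9690 = 451 Ω.
(Any R1, R2 with R2/(R1+R2) = 0.778 and R1‖R2 ≤ 451 Ω will meet the spec.)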